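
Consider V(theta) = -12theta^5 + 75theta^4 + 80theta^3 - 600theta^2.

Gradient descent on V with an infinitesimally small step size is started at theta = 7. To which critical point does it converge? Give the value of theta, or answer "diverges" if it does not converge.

V'(theta) = -60theta(theta - 5)(theta - 2)(theta + 2), so V'(7) = -37800.
Gradient descent moves in the -V' direction, i.e. theta is increasing.
There is no critical point above theta=7, and V' keeps the same sign, so the iterate runs off to +∞.

diverges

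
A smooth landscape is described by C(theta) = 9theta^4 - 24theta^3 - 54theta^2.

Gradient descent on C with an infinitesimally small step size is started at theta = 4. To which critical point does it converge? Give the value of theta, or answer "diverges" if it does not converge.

C'(theta) = 36theta(theta - 3)(theta + 1), so C'(4) = 720.
Gradient descent moves in the -C' direction, i.e. theta is decreasing.
The nearest critical point in that direction is theta = 3, where C'' = 432 > 0 (a local minimum). The iterate converges there.

3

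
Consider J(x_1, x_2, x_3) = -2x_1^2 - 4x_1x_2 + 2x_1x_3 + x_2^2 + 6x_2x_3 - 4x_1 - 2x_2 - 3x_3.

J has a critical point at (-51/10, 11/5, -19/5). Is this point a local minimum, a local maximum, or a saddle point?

The Hessian is constant: H = [[-4, -4, 2], [-4, 2, 6], [2, 6, 0]].
Leading principal minors: Δ₁ = -4, Δ₂ = -24, Δ₃ = 40.
The minors fit neither the all-positive nor the alternating-sign pattern, so H is indefinite: a saddle point.

saddle point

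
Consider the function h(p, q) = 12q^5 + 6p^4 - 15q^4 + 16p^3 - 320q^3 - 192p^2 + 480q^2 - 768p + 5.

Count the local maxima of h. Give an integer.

h separates as a function of p plus a function of q, so ∇h=0 decouples.
∂h/∂p = 24(p - 4)(p + 2)(p + 4) = 0 at p ∈ {-4, -2, 4}; ∂h/∂q = 60q(q - 4)(q - 1)(q + 4) = 0 at q ∈ {-4, 0, 1, 4}.
The Hessian is diagonal: diag(h_pp, h_qq). Second derivatives: h_pp(-4)=384, h_pp(-2)=-288, h_pp(4)=1152; h_qq(-4)=-9600, h_qq(0)=960, h_qq(1)=-900, h_qq(4)=5760.
Local maxima occur where both diagonal entries negative: (-2, -4), (-2, 1). Count: 2.

2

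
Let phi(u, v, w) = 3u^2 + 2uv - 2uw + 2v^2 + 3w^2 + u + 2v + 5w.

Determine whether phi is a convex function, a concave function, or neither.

phi is quadratic, so its Hessian is the constant matrix H = [[6, 2, -2], [2, 4, 0], [-2, 0, 6]].
Leading principal minors: 6, 20, 104.
All positive ⇒ H ≻ 0 ⇒ convex.

convex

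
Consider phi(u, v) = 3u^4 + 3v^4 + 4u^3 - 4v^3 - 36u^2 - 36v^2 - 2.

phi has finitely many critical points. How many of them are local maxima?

1

phi separates as a function of u plus a function of v, so ∇phi=0 decouples.
∂phi/∂u = 12u(u - 2)(u + 3) = 0 at u ∈ {-3, 0, 2}; ∂phi/∂v = 12v(v - 3)(v + 2) = 0 at v ∈ {-2, 0, 3}.
The Hessian is diagonal: diag(phi_uu, phi_vv). Second derivatives: phi_uu(-3)=180, phi_uu(0)=-72, phi_uu(2)=120; phi_vv(-2)=120, phi_vv(0)=-72, phi_vv(3)=180.
Local maxima occur where both diagonal entries negative: (0, 0). Count: 1.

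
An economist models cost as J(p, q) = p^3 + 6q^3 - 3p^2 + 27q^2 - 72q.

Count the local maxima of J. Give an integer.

J separates as a function of p plus a function of q, so ∇J=0 decouples.
∂J/∂p = 3p(p - 2) = 0 at p ∈ {0, 2}; ∂J/∂q = 18(q - 1)(q + 4) = 0 at q ∈ {-4, 1}.
The Hessian is diagonal: diag(J_pp, J_qq). Second derivatives: J_pp(0)=-6, J_pp(2)=6; J_qq(-4)=-90, J_qq(1)=90.
Local maxima occur where both diagonal entries negative: (0, -4). Count: 1.

1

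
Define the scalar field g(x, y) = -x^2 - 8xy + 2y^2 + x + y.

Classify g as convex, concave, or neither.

g is quadratic, so its Hessian is the constant matrix H = [[-2, -8], [-8, 4]].
det(H) = -72, tr(H) = 2.
det(H) < 0, so H is indefinite: neither convex nor concave.

neither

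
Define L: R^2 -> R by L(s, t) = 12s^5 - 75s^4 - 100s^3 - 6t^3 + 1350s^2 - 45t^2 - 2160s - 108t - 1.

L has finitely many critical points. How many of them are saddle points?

4

L separates as a function of s plus a function of t, so ∇L=0 decouples.
∂L/∂s = 60(s - 4)(s - 3)(s - 1)(s + 3) = 0 at s ∈ {-3, 1, 3, 4}; ∂L/∂t = -18(t + 2)(t + 3) = 0 at t ∈ {-3, -2}.
The Hessian is diagonal: diag(L_ss, L_tt). Second derivatives: L_ss(-3)=-10080, L_ss(1)=1440, L_ss(3)=-720, L_ss(4)=1260; L_tt(-3)=18, L_tt(-2)=-18.
Saddle points occur where the two diagonal entries have opposite signs: (-3, -3), (1, -2), (3, -3), (4, -2). Count: 4.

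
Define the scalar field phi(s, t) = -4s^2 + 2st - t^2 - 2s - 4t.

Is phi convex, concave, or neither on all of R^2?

concave

phi is quadratic, so its Hessian is the constant matrix H = [[-8, 2], [2, -2]].
det(H) = 12, tr(H) = -10.
det(H) > 0 and tr(H) < 0, so H is negative definite everywhere: concave.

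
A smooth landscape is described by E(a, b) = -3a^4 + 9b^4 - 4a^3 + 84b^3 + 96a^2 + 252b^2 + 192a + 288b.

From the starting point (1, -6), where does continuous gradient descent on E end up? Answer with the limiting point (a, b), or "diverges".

E is separable, so gradient descent decouples: a follows -∂E/∂a, b follows -∂E/∂b.
∂E/∂a = -12(a - 4)(a + 1)(a + 4); at a=1 this is 360, so a decreases.
∂E/∂b = 36(b + 1)(b + 2)(b + 4); at b=-6 this is -1440, so b increases.
a converges to its nearest critical value -1 (a local min of the a-part); b converges to -4. The iterate converges to (-1, -4).

(-1, -4)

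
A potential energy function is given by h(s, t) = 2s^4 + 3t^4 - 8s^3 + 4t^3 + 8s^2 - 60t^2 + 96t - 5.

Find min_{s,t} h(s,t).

-837

h(s,t) separates as P(s) + Q(t) − 5, so its minimum is min P + min Q − 5.
P'(s) = 8s(s - 2)(s - 1) vanishes at s ∈ {0, 1, 2}; Q'(t) = 12(t - 2)(t - 1)(t + 4) vanishes at t ∈ {-4, 1, 2}.
Local minima of P (where P''>0): P(0)=0, P(2)=0. Local minima of Q: Q(-4)=-832, Q(2)=32.
So the global minimum of h is P(0) + Q(-4) − 5 = 0 − 832 − 5 = -837, attained at (0, -4).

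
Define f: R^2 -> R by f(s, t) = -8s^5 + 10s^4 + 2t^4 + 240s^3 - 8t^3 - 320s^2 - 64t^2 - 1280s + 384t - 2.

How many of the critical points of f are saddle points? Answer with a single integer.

f separates as a function of s plus a function of t, so ∇f=0 decouples.
∂f/∂s = -40(s - 4)(s - 2)(s + 1)(s + 4) = 0 at s ∈ {-4, -1, 2, 4}; ∂f/∂t = 8(t - 4)(t - 3)(t + 4) = 0 at t ∈ {-4, 3, 4}.
The Hessian is diagonal: diag(f_ss, f_tt). Second derivatives: f_ss(-4)=5760, f_ss(-1)=-1800, f_ss(2)=1440, f_ss(4)=-3200; f_tt(-4)=448, f_tt(3)=-56, f_tt(4)=64.
Saddle points occur where the two diagonal entries have opposite signs: (-4, 3), (-1, -4), (-1, 4), (2, 3), (4, -4), (4, 4). Count: 6.

6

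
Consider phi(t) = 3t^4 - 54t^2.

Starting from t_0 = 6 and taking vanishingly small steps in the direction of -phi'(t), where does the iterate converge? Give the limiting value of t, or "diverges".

phi'(t) = 12t(t - 3)(t + 3), so phi'(6) = 1944.
Gradient descent moves in the -phi' direction, i.e. t is decreasing.
The nearest critical point in that direction is t = 3, where phi'' = 216 > 0 (a local minimum). The iterate converges there.

3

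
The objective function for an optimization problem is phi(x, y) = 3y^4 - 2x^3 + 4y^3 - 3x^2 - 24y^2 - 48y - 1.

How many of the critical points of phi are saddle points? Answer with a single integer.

phi separates as a function of x plus a function of y, so ∇phi=0 decouples.
∂phi/∂x = -6x(x + 1) = 0 at x ∈ {-1, 0}; ∂phi/∂y = 12(y - 2)(y + 1)(y + 2) = 0 at y ∈ {-2, -1, 2}.
The Hessian is diagonal: diag(phi_xx, phi_yy). Second derivatives: phi_xx(-1)=6, phi_xx(0)=-6; phi_yy(-2)=48, phi_yy(-1)=-36, phi_yy(2)=144.
Saddle points occur where the two diagonal entries have opposite signs: (-1, -1), (0, -2), (0, 2). Count: 3.

3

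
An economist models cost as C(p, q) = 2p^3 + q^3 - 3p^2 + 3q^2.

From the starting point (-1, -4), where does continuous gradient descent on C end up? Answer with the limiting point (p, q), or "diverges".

C is separable, so gradient descent decouples: p follows -∂C/∂p, q follows -∂C/∂q.
∂C/∂p = 6p(p - 1); at p=-1 this is 12, so p decreases.
∂C/∂q = 3q(q + 2); at q=-4 this is 24, so q decreases.
The p-coordinate has no critical point in that direction and runs off to infinity.

diverges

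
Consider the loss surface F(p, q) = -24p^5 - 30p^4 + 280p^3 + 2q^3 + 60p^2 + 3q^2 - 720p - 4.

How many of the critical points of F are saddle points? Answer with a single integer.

F separates as a function of p plus a function of q, so ∇F=0 decouples.
∂F/∂p = -120(p - 2)(p - 1)(p + 1)(p + 3) = 0 at p ∈ {-3, -1, 1, 2}; ∂F/∂q = 6q(q + 1) = 0 at q ∈ {-1, 0}.
The Hessian is diagonal: diag(F_pp, F_qq). Second derivatives: F_pp(-3)=4800, F_pp(-1)=-1440, F_pp(1)=960, F_pp(2)=-1800; F_qq(-1)=-6, F_qq(0)=6.
Saddle points occur where the two diagonal entries have opposite signs: (-3, -1), (-1, 0), (1, -1), (2, 0). Count: 4.

4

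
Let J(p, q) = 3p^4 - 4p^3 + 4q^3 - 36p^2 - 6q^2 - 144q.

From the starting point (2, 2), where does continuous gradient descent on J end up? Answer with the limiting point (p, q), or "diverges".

J is separable, so gradient descent decouples: p follows -∂J/∂p, q follows -∂J/∂q.
∂J/∂p = 12p(p - 3)(p + 2); at p=2 this is -96, so p increases.
∂J/∂q = 12(q - 4)(q + 3); at q=2 this is -120, so q increases.
p converges to its nearest critical value 3 (a local min of the p-part); q converges to 4. The iterate converges to (3, 4).

(3, 4)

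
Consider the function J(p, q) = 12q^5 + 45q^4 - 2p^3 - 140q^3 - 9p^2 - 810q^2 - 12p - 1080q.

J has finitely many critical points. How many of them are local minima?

2

J separates as a function of p plus a function of q, so ∇J=0 decouples.
∂J/∂p = -6(p + 1)(p + 2) = 0 at p ∈ {-2, -1}; ∂J/∂q = 60(q - 3)(q + 1)(q + 2)(q + 3) = 0 at q ∈ {-3, -2, -1, 3}.
The Hessian is diagonal: diag(J_pp, J_qq). Second derivatives: J_pp(-2)=6, J_pp(-1)=-6; J_qq(-3)=-720, J_qq(-2)=300, J_qq(-1)=-480, J_qq(3)=7200.
Local minima occur where both diagonal entries positive: (-2, -2), (-2, 3). Count: 2.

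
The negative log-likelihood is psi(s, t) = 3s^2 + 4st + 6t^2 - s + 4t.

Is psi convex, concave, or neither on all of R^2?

convex

psi is quadratic, so its Hessian is the constant matrix H = [[6, 4], [4, 12]].
det(H) = 56, tr(H) = 18.
det(H) > 0 and tr(H) > 0, so H is positive definite everywhere: convex.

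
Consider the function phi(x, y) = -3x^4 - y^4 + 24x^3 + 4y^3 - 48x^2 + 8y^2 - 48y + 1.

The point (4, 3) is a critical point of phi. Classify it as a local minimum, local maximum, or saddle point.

local maximum

The mixed partial ∂²phi/∂x∂y is 0, so the Hessian at any point is diag(phi_xx, phi_yy) = diag(12(-3x^2 + 12x - 8), 4(-3y^2 + 6y + 4)).
At (4, 3): H = diag(-96, -20).
Both eigenvalues are negative, so H is negative definite: a local maximum.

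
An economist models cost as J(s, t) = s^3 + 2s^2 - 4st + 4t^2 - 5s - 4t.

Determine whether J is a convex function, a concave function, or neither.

The term s^3 is cubic, so the Hessian is not constant.
∂²J/∂s² = 6s + 4, which takes both signs as s varies (negative for sufficiently negative s). A diagonal entry of the Hessian changing sign means the Hessian is neither positive- nor negative-semidefinite on all of R^2.

neither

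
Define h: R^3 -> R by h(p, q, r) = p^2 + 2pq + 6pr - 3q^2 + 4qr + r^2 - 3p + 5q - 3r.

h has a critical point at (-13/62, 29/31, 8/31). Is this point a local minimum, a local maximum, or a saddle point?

The Hessian is constant: H = [[2, 2, 6], [2, -6, 4], [6, 4, 2]].
Leading principal minors: Δ₁ = 2, Δ₂ = -16, Δ₃ = 248.
The minors fit neither the all-positive nor the alternating-sign pattern, so H is indefinite: a saddle point.

saddle point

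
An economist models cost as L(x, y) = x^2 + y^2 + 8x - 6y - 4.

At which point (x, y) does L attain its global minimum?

L(x,y) separates as P(x) + Q(y) − 4, so its minimum is min P + min Q − 4.
P'(x) = 2x + 8 vanishes at x ∈ {-4}; Q'(y) = 2y - 6 vanishes at y ∈ {3}.
Local minima of P (where P''>0): P(-4)=-16. Local minima of Q: Q(3)=-9.
So the global minimum of L is P(-4) + Q(3) − 4 = -16 − 9 − 4 = -29, attained at (-4, 3).

(-4, 3)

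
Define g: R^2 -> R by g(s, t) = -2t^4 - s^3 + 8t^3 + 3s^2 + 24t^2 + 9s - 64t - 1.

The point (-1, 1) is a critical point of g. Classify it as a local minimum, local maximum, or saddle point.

The mixed partial ∂²g/∂s∂t is 0, so the Hessian at any point is diag(g_ss, g_tt) = diag(6(-s + 1), 24(-t^2 + 2t + 2)).
At (-1, 1): H = diag(12, 72).
Both eigenvalues are positive, so H is positive definite: a local minimum.

local minimum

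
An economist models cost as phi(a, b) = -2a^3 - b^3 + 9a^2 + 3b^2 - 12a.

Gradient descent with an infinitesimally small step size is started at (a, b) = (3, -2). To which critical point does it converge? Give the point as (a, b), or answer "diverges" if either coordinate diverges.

phi is separable, so gradient descent decouples: a follows -∂phi/∂a, b follows -∂phi/∂b.
∂phi/∂a = -6(a - 2)(a - 1); at a=3 this is -12, so a increases.
∂phi/∂b = -3b(b - 2); at b=-2 this is -24, so b increases.
The a-coordinate has no critical point in that direction and runs off to infinity.

diverges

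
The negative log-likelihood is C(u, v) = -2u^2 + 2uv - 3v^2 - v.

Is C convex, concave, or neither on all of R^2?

concave

C is quadratic, so its Hessian is the constant matrix H = [[-4, 2], [2, -6]].
det(H) = 20, tr(H) = -10.
det(H) > 0 and tr(H) < 0, so H is negative definite everywhere: concave.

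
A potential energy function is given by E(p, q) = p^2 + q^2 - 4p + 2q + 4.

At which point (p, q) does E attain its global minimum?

(2, -1)

E(p,q) separates as A(p) + B(q) + 4, so its minimum is min A + min B + 4.
A'(p) = 2p - 4 vanishes at p ∈ {2}; B'(q) = 2q + 2 vanishes at q ∈ {-1}.
Local minima of A (where A''>0): A(2)=-4. Local minima of B: B(-1)=-1.
So the global minimum of E is A(2) + B(-1) + 4 = -4 − 1 + 4 = -1, attained at (2, -1).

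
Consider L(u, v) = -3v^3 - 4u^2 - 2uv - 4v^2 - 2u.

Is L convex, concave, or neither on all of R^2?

The term -3v^3 is cubic, so the Hessian is not constant.
∂²L/∂v² = -18v - 8, which takes both signs as v varies (negative for sufficiently large v). A diagonal entry of the Hessian changing sign means the Hessian is neither positive- nor negative-semidefinite on all of R^2.

neither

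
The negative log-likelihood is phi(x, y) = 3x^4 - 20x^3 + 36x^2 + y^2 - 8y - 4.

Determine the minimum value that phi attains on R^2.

-20

phi(x,y) separates as P(x) + Q(y) − 4, so its minimum is min P + min Q − 4.
P'(x) = 12x(x - 3)(x - 2) vanishes at x ∈ {0, 2, 3}; Q'(y) = 2y - 8 vanishes at y ∈ {4}.
Local minima of P (where P''>0): P(0)=0, P(3)=27. Local minima of Q: Q(4)=-16.
So the global minimum of phi is P(0) + Q(4) − 4 = 0 − 16 − 4 = -20, attained at (0, 4).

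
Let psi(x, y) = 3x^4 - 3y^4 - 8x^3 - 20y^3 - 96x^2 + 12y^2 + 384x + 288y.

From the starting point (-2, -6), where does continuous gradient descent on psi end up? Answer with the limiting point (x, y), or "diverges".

diverges

psi is separable, so gradient descent decouples: x follows -∂psi/∂x, y follows -∂psi/∂y.
∂psi/∂x = 12(x - 4)(x - 2)(x + 4); at x=-2 this is 576, so x decreases.
∂psi/∂y = -12(y - 2)(y + 3)(y + 4); at y=-6 this is 576, so y decreases.
The y-coordinate has no critical point in that direction and runs off to infinity.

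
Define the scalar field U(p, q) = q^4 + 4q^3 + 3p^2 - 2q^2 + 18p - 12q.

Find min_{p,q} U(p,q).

-36

U(p,q) separates as A(p) + B(q), so its minimum is min A + min B.
A'(p) = 6p + 18 vanishes at p ∈ {-3}; B'(q) = 4(q - 1)(q + 1)(q + 3) vanishes at q ∈ {-3, -1, 1}.
Local minima of A (where A''>0): A(-3)=-27. Local minima of B: B(-3)=-9, B(1)=-9.
So the global minimum of U is A(-3) + B(-3) = -27 − 9 = -36, attained at (-3, -3).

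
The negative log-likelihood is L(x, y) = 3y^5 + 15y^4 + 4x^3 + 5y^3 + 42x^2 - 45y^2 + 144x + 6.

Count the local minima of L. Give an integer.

2

L separates as a function of x plus a function of y, so ∇L=0 decouples.
∂L/∂x = 12(x + 3)(x + 4) = 0 at x ∈ {-4, -3}; ∂L/∂y = 15y(y - 1)(y + 2)(y + 3) = 0 at y ∈ {-3, -2, 0, 1}.
The Hessian is diagonal: diag(L_xx, L_yy). Second derivatives: L_xx(-4)=-12, L_xx(-3)=12; L_yy(-3)=-180, L_yy(-2)=90, L_yy(0)=-90, L_yy(1)=180.
Local minima occur where both diagonal entries positive: (-3, -2), (-3, 1). Count: 2.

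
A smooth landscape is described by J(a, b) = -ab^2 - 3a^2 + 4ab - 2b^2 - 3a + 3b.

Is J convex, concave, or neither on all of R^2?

neither

The term -ab^2 is cubic, so the Hessian is not constant.
∂²J/∂b² = -2a - 4, which takes both signs as a varies (negative for sufficiently large a). A diagonal entry of the Hessian changing sign means the Hessian is neither positive- nor negative-semidefinite on all of R^2.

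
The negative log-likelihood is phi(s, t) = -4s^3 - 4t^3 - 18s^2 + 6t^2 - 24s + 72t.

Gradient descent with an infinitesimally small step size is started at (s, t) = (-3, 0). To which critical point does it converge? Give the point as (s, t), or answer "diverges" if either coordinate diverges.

phi is separable, so gradient descent decouples: s follows -∂phi/∂s, t follows -∂phi/∂t.
∂phi/∂s = -12(s + 1)(s + 2); at s=-3 this is -24, so s increases.
∂phi/∂t = -12(t - 3)(t + 2); at t=0 this is 72, so t decreases.
s converges to its nearest critical value -2 (a local min of the s-part); t converges to -2. The iterate converges to (-2, -2).

(-2, -2)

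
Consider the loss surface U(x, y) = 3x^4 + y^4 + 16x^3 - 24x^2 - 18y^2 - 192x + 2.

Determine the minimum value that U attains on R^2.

U(x,y) separates as P(x) + Q(y) + 2, so its minimum is min P + min Q + 2.
P'(x) = 12(x - 2)(x + 2)(x + 4) vanishes at x ∈ {-4, -2, 2}; Q'(y) = 4y(y - 3)(y + 3) vanishes at y ∈ {-3, 0, 3}.
Local minima of P (where P''>0): P(-4)=128, P(2)=-304. Local minima of Q: Q(-3)=-81, Q(3)=-81.
So the global minimum of U is P(2) + Q(-3) + 2 = -304 − 81 + 2 = -383, attained at (2, -3).

-383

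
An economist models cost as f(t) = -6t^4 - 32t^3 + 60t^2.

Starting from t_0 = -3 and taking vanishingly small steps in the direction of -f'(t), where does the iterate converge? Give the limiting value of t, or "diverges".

f'(t) = -24t(t - 1)(t + 5), so f'(-3) = -576.
Gradient descent moves in the -f' direction, i.e. t is increasing.
The nearest critical point in that direction is t = 0, where f'' = 120 > 0 (a local minimum). The iterate converges there.

0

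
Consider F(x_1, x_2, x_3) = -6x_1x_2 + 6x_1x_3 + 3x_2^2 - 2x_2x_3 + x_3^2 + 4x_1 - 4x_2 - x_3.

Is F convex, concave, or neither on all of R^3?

F is quadratic, so its Hessian is the constant matrix H = [[0, -6, 6], [-6, 6, -2], [6, -2, 2]].
Leading principal minors: 0, -36, -144.
Neither pattern holds ⇒ H is indefinite ⇒ neither convex nor concave.

neither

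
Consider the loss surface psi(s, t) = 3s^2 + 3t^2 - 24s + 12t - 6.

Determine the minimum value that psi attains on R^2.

-66

psi(s,t) separates as P(s) + Q(t) − 6, so its minimum is min P + min Q − 6.
P'(s) = 6s - 24 vanishes at s ∈ {4}; Q'(t) = 6(t + 2) vanishes at t ∈ {-2}.
Local minima of P (where P''>0): P(4)=-48. Local minima of Q: Q(-2)=-12.
So the global minimum of psi is P(4) + Q(-2) − 6 = -48 − 12 − 6 = -66, attained at (4, -2).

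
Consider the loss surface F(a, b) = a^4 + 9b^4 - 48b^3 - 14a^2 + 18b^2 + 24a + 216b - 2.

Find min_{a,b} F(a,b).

-260

F(a,b) separates as P(a) + Q(b) − 2, so its minimum is min P + min Q − 2.
P'(a) = 4(a - 2)(a - 1)(a + 3) vanishes at a ∈ {-3, 1, 2}; Q'(b) = 36(b - 3)(b - 2)(b + 1) vanishes at b ∈ {-1, 2, 3}.
Local minima of P (where P''>0): P(-3)=-117, P(2)=8. Local minima of Q: Q(-1)=-141, Q(3)=243.
So the global minimum of F is P(-3) + Q(-1) − 2 = -117 − 141 − 2 = -260, attained at (-3, -1).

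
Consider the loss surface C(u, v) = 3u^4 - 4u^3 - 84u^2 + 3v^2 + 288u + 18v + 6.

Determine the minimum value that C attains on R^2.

-1493

C(u,v) separates as P(u) + Q(v) + 6, so its minimum is min P + min Q + 6.
P'(u) = 12(u - 3)(u - 2)(u + 4) vanishes at u ∈ {-4, 2, 3}; Q'(v) = 6v + 18 vanishes at v ∈ {-3}.
Local minima of P (where P''>0): P(-4)=-1472, P(3)=243. Local minima of Q: Q(-3)=-27.
So the global minimum of C is P(-4) + Q(-3) + 6 = -1472 − 27 + 6 = -1493, attained at (-4, -3).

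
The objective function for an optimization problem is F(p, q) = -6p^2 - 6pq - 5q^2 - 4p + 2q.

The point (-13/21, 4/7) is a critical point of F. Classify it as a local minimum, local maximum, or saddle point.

local maximum

The Hessian of F is constant: H = [[-12, -6], [-6, -10]].
det(H) = (-12)·(-10) − (-6)² = 84.
det(H) > 0 and tr(H) = -22 < 0, so H is negative definite and the point is a local maximum.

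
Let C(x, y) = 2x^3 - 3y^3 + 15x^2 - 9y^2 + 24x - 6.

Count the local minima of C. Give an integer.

1

C separates as a function of x plus a function of y, so ∇C=0 decouples.
∂C/∂x = 6(x + 1)(x + 4) = 0 at x ∈ {-4, -1}; ∂C/∂y = -9y(y + 2) = 0 at y ∈ {-2, 0}.
The Hessian is diagonal: diag(C_xx, C_yy). Second derivatives: C_xx(-4)=-18, C_xx(-1)=18; C_yy(-2)=18, C_yy(0)=-18.
Local minima occur where both diagonal entries positive: (-1, -2). Count: 1.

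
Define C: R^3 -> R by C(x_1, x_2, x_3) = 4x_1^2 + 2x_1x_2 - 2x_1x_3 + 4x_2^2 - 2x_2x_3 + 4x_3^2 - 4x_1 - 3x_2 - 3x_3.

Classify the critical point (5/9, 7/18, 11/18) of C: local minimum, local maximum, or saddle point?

local minimum

The Hessian is constant: H = [[8, 2, -2], [2, 8, -2], [-2, -2, 8]].
Leading principal minors: Δ₁ = 8, Δ₂ = 60, Δ₃ = 432.
All leading minors are positive, so H is positive definite: a local minimum.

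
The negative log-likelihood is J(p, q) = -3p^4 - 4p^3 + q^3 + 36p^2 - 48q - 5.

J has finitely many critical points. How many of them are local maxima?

J separates as a function of p plus a function of q, so ∇J=0 decouples.
∂J/∂p = -12p(p - 2)(p + 3) = 0 at p ∈ {-3, 0, 2}; ∂J/∂q = 3(q - 4)(q + 4) = 0 at q ∈ {-4, 4}.
The Hessian is diagonal: diag(J_pp, J_qq). Second derivatives: J_pp(-3)=-180, J_pp(0)=72, J_pp(2)=-120; J_qq(-4)=-24, J_qq(4)=24.
Local maxima occur where both diagonal entries negative: (-3, -4), (2, -4). Count: 2.

2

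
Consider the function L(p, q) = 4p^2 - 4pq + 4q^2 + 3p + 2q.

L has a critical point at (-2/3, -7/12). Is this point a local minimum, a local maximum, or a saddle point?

The Hessian of L is constant: H = [[8, -4], [-4, 8]].
det(H) = 8·8 − (-4)² = 48.
det(H) > 0 and tr(H) = 16 > 0, so H is positive definite and the point is a local minimum.

local minimum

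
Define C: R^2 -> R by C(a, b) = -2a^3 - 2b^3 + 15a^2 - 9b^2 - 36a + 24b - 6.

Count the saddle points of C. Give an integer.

2

C separates as a function of a plus a function of b, so ∇C=0 decouples.
∂C/∂a = -6(a - 3)(a - 2) = 0 at a ∈ {2, 3}; ∂C/∂b = -6(b - 1)(b + 4) = 0 at b ∈ {-4, 1}.
The Hessian is diagonal: diag(C_aa, C_bb). Second derivatives: C_aa(2)=6, C_aa(3)=-6; C_bb(-4)=30, C_bb(1)=-30.
Saddle points occur where the two diagonal entries have opposite signs: (2, 1), (3, -4). Count: 2.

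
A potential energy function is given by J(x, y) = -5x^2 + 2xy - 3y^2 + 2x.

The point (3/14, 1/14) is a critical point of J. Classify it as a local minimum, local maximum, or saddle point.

local maximum

The Hessian of J is constant: H = [[-10, 2], [2, -6]].
det(H) = (-10)·(-6) − 2² = 56.
det(H) > 0 and tr(H) = -16 < 0, so H is negative definite and the point is a local maximum.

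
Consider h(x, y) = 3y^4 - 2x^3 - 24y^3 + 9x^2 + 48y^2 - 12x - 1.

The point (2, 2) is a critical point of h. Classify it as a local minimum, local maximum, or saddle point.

local maximum

The mixed partial ∂²h/∂x∂y is 0, so the Hessian at any point is diag(h_xx, h_yy) = diag(6(-2x + 3), 12(3y^2 - 12y + 8)).
At (2, 2): H = diag(-6, -48).
Both eigenvalues are negative, so H is negative definite: a local maximum.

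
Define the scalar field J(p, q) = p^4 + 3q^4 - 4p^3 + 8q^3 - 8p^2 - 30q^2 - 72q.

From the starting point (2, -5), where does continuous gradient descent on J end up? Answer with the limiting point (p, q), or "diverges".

J is separable, so gradient descent decouples: p follows -∂J/∂p, q follows -∂J/∂q.
∂J/∂p = 4p(p - 4)(p + 1); at p=2 this is -48, so p increases.
∂J/∂q = 12(q - 2)(q + 1)(q + 3); at q=-5 this is -672, so q increases.
p converges to its nearest critical value 4 (a local min of the p-part); q converges to -3. The iterate converges to (4, -3).

(4, -3)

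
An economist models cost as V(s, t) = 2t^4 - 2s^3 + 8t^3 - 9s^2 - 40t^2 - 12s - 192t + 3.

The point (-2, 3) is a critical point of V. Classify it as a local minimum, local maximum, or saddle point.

local minimum

The mixed partial ∂²V/∂s∂t is 0, so the Hessian at any point is diag(V_ss, V_tt) = diag(-6(2s + 3), 8(3t^2 + 6t - 10)).
At (-2, 3): H = diag(6, 280).
Both eigenvalues are positive, so H is positive definite: a local minimum.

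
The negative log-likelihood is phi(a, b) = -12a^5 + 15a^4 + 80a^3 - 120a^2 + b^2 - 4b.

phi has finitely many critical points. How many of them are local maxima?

phi separates as a function of a plus a function of b, so ∇phi=0 decouples.
∂phi/∂a = -60a(a - 2)(a - 1)(a + 2) = 0 at a ∈ {-2, 0, 1, 2}; ∂phi/∂b = 2(b - 2) = 0 at b ∈ {2}.
The Hessian is diagonal: diag(phi_aa, phi_bb). Second derivatives: phi_aa(-2)=1440, phi_aa(0)=-240, phi_aa(1)=180, phi_aa(2)=-480; phi_bb(2)=2.
Local maxima occur where both diagonal entries negative: none. Count: 0.

0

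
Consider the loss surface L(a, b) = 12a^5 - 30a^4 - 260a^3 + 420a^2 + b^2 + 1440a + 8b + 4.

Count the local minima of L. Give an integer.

2

L separates as a function of a plus a function of b, so ∇L=0 decouples.
∂L/∂a = 60(a - 4)(a - 2)(a + 1)(a + 3) = 0 at a ∈ {-3, -1, 2, 4}; ∂L/∂b = 2(b + 4) = 0 at b ∈ {-4}.
The Hessian is diagonal: diag(L_aa, L_bb). Second derivatives: L_aa(-3)=-4200, L_aa(-1)=1800, L_aa(2)=-1800, L_aa(4)=4200; L_bb(-4)=2.
Local minima occur where both diagonal entries positive: (-1, -4), (4, -4). Count: 2.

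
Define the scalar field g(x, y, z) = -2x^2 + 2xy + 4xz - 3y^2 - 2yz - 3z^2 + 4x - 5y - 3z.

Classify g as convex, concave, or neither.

concave

g is quadratic, so its Hessian is the constant matrix H = [[-4, 2, 4], [2, -6, -2], [4, -2, -6]].
Leading principal minors: -4, 20, -40.
Signs alternate −, +, − ⇒ H ≺ 0 ⇒ concave.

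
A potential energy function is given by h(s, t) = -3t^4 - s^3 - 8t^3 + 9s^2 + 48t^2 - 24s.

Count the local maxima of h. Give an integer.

h separates as a function of s plus a function of t, so ∇h=0 decouples.
∂h/∂s = -3(s - 4)(s - 2) = 0 at s ∈ {2, 4}; ∂h/∂t = -12t(t - 2)(t + 4) = 0 at t ∈ {-4, 0, 2}.
The Hessian is diagonal: diag(h_ss, h_tt). Second derivatives: h_ss(2)=6, h_ss(4)=-6; h_tt(-4)=-288, h_tt(0)=96, h_tt(2)=-144.
Local maxima occur where both diagonal entries negative: (4, -4), (4, 2). Count: 2.

2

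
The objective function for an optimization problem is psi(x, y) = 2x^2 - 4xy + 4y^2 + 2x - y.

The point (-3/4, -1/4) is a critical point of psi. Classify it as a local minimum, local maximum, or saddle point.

The Hessian of psi is constant: H = [[4, -4], [-4, 8]].
det(H) = 4·8 − (-4)² = 16.
det(H) > 0 and tr(H) = 12 > 0, so H is positive definite and the point is a local minimum.

local minimum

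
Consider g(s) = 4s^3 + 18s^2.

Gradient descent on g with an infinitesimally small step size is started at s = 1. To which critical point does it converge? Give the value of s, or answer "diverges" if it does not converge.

g'(s) = 12s(s + 3), so g'(1) = 48.
Gradient descent moves in the -g' direction, i.e. s is decreasing.
The nearest critical point in that direction is s = 0, where g'' = 36 > 0 (a local minimum). The iterate converges there.

0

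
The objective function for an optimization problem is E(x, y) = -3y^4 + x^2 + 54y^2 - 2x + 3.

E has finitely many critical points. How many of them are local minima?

1

E separates as a function of x plus a function of y, so ∇E=0 decouples.
∂E/∂x = 2(x - 1) = 0 at x ∈ {1}; ∂E/∂y = -12y(y - 3)(y + 3) = 0 at y ∈ {-3, 0, 3}.
The Hessian is diagonal: diag(E_xx, E_yy). Second derivatives: E_xx(1)=2; E_yy(-3)=-216, E_yy(0)=108, E_yy(3)=-216.
Local minima occur where both diagonal entries positive: (1, 0). Count: 1.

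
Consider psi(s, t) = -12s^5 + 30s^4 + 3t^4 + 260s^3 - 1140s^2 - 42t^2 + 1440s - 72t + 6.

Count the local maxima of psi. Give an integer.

2

psi separates as a function of s plus a function of t, so ∇psi=0 decouples.
∂psi/∂s = -60(s - 3)(s - 2)(s - 1)(s + 4) = 0 at s ∈ {-4, 1, 2, 3}; ∂psi/∂t = 12(t - 3)(t + 1)(t + 2) = 0 at t ∈ {-2, -1, 3}.
The Hessian is diagonal: diag(psi_ss, psi_tt). Second derivatives: psi_ss(-4)=12600, psi_ss(1)=-600, psi_ss(2)=360, psi_ss(3)=-840; psi_tt(-2)=60, psi_tt(-1)=-48, psi_tt(3)=240.
Local maxima occur where both diagonal entries negative: (1, -1), (3, -1). Count: 2.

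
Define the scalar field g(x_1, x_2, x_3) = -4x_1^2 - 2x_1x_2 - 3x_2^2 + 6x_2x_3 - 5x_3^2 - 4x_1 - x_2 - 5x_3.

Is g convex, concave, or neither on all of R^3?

g is quadratic, so its Hessian is the constant matrix H = [[-8, -2, 0], [-2, -6, 6], [0, 6, -10]].
Leading principal minors: -8, 44, -152.
Signs alternate −, +, − ⇒ H ≺ 0 ⇒ concave.

concave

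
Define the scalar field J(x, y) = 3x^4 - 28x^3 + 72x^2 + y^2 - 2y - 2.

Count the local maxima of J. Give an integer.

J separates as a function of x plus a function of y, so ∇J=0 decouples.
∂J/∂x = 12x(x - 4)(x - 3) = 0 at x ∈ {0, 3, 4}; ∂J/∂y = 2(y - 1) = 0 at y ∈ {1}.
The Hessian is diagonal: diag(J_xx, J_yy). Second derivatives: J_xx(0)=144, J_xx(3)=-36, J_xx(4)=48; J_yy(1)=2.
Local maxima occur where both diagonal entries negative: none. Count: 0.

0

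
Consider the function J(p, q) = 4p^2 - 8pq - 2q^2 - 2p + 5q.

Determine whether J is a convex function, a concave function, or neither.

J is quadratic, so its Hessian is the constant matrix H = [[8, -8], [-8, -4]].
det(H) = -96, tr(H) = 4.
det(H) < 0, so H is indefinite: neither convex nor concave.

neither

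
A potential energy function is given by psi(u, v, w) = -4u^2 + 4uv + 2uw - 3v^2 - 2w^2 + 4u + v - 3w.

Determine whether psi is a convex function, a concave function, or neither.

concave

psi is quadratic, so its Hessian is the constant matrix H = [[-8, 4, 2], [4, -6, 0], [2, 0, -4]].
Leading principal minors: -8, 32, -104.
Signs alternate −, +, − ⇒ H ≺ 0 ⇒ concave.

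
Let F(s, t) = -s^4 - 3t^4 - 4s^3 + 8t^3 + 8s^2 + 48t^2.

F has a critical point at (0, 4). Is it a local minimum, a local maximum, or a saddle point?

The mixed partial ∂²F/∂s∂t is 0, so the Hessian at any point is diag(F_ss, F_tt) = diag(4(-3s^2 - 6s + 4), 12(-3t^2 + 4t + 8)).
At (0, 4): H = diag(16, -288).
The eigenvalues have opposite signs, so H is indefinite: a saddle point.

saddle point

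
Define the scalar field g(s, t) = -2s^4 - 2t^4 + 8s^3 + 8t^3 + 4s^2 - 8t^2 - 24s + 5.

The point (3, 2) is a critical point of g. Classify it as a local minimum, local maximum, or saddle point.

local maximum

The mixed partial ∂²g/∂s∂t is 0, so the Hessian at any point is diag(g_ss, g_tt) = diag(8(-3s^2 + 6s + 1), 8(-3t^2 + 6t - 2)).
At (3, 2): H = diag(-64, -16).
Both eigenvalues are negative, so H is negative definite: a local maximum.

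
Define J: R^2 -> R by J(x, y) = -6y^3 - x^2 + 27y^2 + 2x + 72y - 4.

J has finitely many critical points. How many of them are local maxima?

J separates as a function of x plus a function of y, so ∇J=0 decouples.
∂J/∂x = -2(x - 1) = 0 at x ∈ {1}; ∂J/∂y = -18(y - 4)(y + 1) = 0 at y ∈ {-1, 4}.
The Hessian is diagonal: diag(J_xx, J_yy). Second derivatives: J_xx(1)=-2; J_yy(-1)=90, J_yy(4)=-90.
Local maxima occur where both diagonal entries negative: (1, 4). Count: 1.

1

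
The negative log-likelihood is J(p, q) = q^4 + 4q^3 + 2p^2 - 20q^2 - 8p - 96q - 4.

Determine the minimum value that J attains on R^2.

-291

J(p,q) separates as A(p) + B(q) − 4, so its minimum is min A + min B − 4.
A'(p) = 4p - 8 vanishes at p ∈ {2}; B'(q) = 4(q - 3)(q + 2)(q + 4) vanishes at q ∈ {-4, -2, 3}.
Local minima of A (where A''>0): A(2)=-8. Local minima of B: B(-4)=64, B(3)=-279.
So the global minimum of J is A(2) + B(3) − 4 = -8 − 279 − 4 = -291, attained at (2, 3).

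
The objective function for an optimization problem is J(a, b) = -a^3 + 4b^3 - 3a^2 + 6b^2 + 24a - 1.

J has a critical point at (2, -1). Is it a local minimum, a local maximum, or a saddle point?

local maximum

The mixed partial ∂²J/∂a∂b is 0, so the Hessian at any point is diag(J_aa, J_bb) = diag(-6(a + 1), 12(2b + 1)).
At (2, -1): H = diag(-18, -12).
Both eigenvalues are negative, so H is negative definite: a local maximum.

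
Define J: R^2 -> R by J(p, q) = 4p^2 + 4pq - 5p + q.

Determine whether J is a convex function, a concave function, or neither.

neither

J is quadratic, so its Hessian is the constant matrix H = [[8, 4], [4, 0]].
det(H) = -16, tr(H) = 8.
det(H) < 0, so H is indefinite: neither convex nor concave.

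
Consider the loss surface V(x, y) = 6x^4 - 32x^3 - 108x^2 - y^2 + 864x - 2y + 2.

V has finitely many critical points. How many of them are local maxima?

V separates as a function of x plus a function of y, so ∇V=0 decouples.
∂V/∂x = 24(x - 4)(x - 3)(x + 3) = 0 at x ∈ {-3, 3, 4}; ∂V/∂y = -2(y + 1) = 0 at y ∈ {-1}.
The Hessian is diagonal: diag(V_xx, V_yy). Second derivatives: V_xx(-3)=1008, V_xx(3)=-144, V_xx(4)=168; V_yy(-1)=-2.
Local maxima occur where both diagonal entries negative: (3, -1). Count: 1.

1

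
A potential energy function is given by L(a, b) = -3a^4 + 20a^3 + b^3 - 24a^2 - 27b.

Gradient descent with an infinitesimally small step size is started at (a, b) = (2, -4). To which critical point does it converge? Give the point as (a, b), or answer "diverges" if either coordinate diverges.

diverges

L is separable, so gradient descent decouples: a follows -∂L/∂a, b follows -∂L/∂b.
∂L/∂a = -12a(a - 4)(a - 1); at a=2 this is 48, so a decreases.
∂L/∂b = 3(b - 3)(b + 3); at b=-4 this is 21, so b decreases.
The b-coordinate has no critical point in that direction and runs off to infinity.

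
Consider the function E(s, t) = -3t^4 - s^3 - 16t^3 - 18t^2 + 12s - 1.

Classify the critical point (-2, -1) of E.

The mixed partial ∂²E/∂s∂t is 0, so the Hessian at any point is diag(E_ss, E_tt) = diag(-6s, -12(3t^2 + 8t + 3)).
At (-2, -1): H = diag(12, 24).
Both eigenvalues are positive, so H is positive definite: a local minimum.

local minimum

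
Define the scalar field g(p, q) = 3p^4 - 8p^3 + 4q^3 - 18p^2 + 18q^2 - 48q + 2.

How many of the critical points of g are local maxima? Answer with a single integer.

g separates as a function of p plus a function of q, so ∇g=0 decouples.
∂g/∂p = 12p(p - 3)(p + 1) = 0 at p ∈ {-1, 0, 3}; ∂g/∂q = 12(q - 1)(q + 4) = 0 at q ∈ {-4, 1}.
The Hessian is diagonal: diag(g_pp, g_qq). Second derivatives: g_pp(-1)=48, g_pp(0)=-36, g_pp(3)=144; g_qq(-4)=-60, g_qq(1)=60.
Local maxima occur where both diagonal entries negative: (0, -4). Count: 1.

1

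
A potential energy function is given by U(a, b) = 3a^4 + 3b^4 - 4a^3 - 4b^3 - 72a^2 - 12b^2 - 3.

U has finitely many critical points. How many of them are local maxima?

1

U separates as a function of a plus a function of b, so ∇U=0 decouples.
∂U/∂a = 12a(a - 4)(a + 3) = 0 at a ∈ {-3, 0, 4}; ∂U/∂b = 12b(b - 2)(b + 1) = 0 at b ∈ {-1, 0, 2}.
The Hessian is diagonal: diag(U_aa, U_bb). Second derivatives: U_aa(-3)=252, U_aa(0)=-144, U_aa(4)=336; U_bb(-1)=36, U_bb(0)=-24, U_bb(2)=72.
Local maxima occur where both diagonal entries negative: (0, 0). Count: 1.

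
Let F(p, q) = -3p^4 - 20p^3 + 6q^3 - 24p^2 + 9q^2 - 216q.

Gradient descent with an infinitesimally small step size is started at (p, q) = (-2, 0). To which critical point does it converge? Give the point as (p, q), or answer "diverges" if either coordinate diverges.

(-1, 3)

F is separable, so gradient descent decouples: p follows -∂F/∂p, q follows -∂F/∂q.
∂F/∂p = -12p(p + 1)(p + 4); at p=-2 this is -48, so p increases.
∂F/∂q = 18(q - 3)(q + 4); at q=0 this is -216, so q increases.
p converges to its nearest critical value -1 (a local min of the p-part); q converges to 3. The iterate converges to (-1, 3).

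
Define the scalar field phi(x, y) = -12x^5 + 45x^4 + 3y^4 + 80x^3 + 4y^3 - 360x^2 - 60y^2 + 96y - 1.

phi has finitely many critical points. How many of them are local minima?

4

phi separates as a function of x plus a function of y, so ∇phi=0 decouples.
∂phi/∂x = -60x(x - 3)(x - 2)(x + 2) = 0 at x ∈ {-2, 0, 2, 3}; ∂phi/∂y = 12(y - 2)(y - 1)(y + 4) = 0 at y ∈ {-4, 1, 2}.
The Hessian is diagonal: diag(phi_xx, phi_yy). Second derivatives: phi_xx(-2)=2400, phi_xx(0)=-720, phi_xx(2)=480, phi_xx(3)=-900; phi_yy(-4)=360, phi_yy(1)=-60, phi_yy(2)=72.
Local minima occur where both diagonal entries positive: (-2, -4), (-2, 2), (2, -4), (2, 2). Count: 4.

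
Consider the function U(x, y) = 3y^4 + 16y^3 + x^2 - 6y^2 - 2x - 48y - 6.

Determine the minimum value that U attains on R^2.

-167

U(x,y) separates as P(x) + Q(y) − 6, so its minimum is min P + min Q − 6.
P'(x) = 2x - 2 vanishes at x ∈ {1}; Q'(y) = 12(y - 1)(y + 1)(y + 4) vanishes at y ∈ {-4, -1, 1}.
Local minima of P (where P''>0): P(1)=-1. Local minima of Q: Q(-4)=-160, Q(1)=-35.
So the global minimum of U is P(1) + Q(-4) − 6 = -1 − 160 − 6 = -167, attained at (1, -4).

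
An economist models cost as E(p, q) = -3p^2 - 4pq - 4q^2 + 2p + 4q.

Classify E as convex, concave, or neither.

E is quadratic, so its Hessian is the constant matrix H = [[-6, -4], [-4, -8]].
det(H) = 32, tr(H) = -14.
det(H) > 0 and tr(H) < 0, so H is negative definite everywhere: concave.

concave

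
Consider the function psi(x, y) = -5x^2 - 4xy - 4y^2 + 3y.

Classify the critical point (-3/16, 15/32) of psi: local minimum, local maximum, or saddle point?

local maximum

The Hessian of psi is constant: H = [[-10, -4], [-4, -8]].
det(H) = (-10)·(-8) − (-4)² = 64.
det(H) > 0 and tr(H) = -18 < 0, so H is negative definite and the point is a local maximum.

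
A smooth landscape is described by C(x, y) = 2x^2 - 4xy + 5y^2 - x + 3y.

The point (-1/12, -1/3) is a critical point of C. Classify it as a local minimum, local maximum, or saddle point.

The Hessian of C is constant: H = [[4, -4], [-4, 10]].
det(H) = 4·10 − (-4)² = 24.
det(H) > 0 and tr(H) = 14 > 0, so H is positive definite and the point is a local minimum.

local minimum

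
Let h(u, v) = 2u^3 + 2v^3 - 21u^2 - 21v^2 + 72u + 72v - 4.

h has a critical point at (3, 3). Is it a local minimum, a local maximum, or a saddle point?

The mixed partial ∂²h/∂u∂v is 0, so the Hessian at any point is diag(h_uu, h_vv) = diag(6(2u - 7), 6(2v - 7)).
At (3, 3): H = diag(-6, -6).
Both eigenvalues are negative, so H is negative definite: a local maximum.

local maximum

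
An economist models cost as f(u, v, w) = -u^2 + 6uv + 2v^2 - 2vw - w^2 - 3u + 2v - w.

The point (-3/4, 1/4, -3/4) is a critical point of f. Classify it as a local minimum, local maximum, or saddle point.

The Hessian is constant: H = [[-2, 6, 0], [6, 4, -2], [0, -2, -2]].
Leading principal minors: Δ₁ = -2, Δ₂ = -44, Δ₃ = 96.
The minors fit neither the all-positive nor the alternating-sign pattern, so H is indefinite: a saddle point.

saddle point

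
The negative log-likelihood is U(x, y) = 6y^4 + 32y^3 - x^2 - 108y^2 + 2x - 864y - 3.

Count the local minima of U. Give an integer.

0

U separates as a function of x plus a function of y, so ∇U=0 decouples.
∂U/∂x = -2(x - 1) = 0 at x ∈ {1}; ∂U/∂y = 24(y - 3)(y + 3)(y + 4) = 0 at y ∈ {-4, -3, 3}.
The Hessian is diagonal: diag(U_xx, U_yy). Second derivatives: U_xx(1)=-2; U_yy(-4)=168, U_yy(-3)=-144, U_yy(3)=1008.
Local minima occur where both diagonal entries positive: none. Count: 0.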